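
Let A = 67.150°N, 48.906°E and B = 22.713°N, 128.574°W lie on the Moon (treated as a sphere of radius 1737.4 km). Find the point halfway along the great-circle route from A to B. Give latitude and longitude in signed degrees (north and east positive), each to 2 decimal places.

67.76°, -126.74°

The central angle between A and B is δ = 1.5728 rad.
With f = 0.5, the slerp weights are sin((1−f)δ)/sin δ = 0.7078 and sin(fδ)/sin δ = 0.7078.
Weighted sum of the unit vectors: (0.7078)·(0.2552,0.2927,0.9215) + (0.7078)·(-0.5752,-0.7212,0.3861) = (-0.2265, -0.3033, 0.9256).
Converting back: φ = atan2(z, √(x²+y²)) = 67.76°, λ = atan2(y, x) = -126.74°.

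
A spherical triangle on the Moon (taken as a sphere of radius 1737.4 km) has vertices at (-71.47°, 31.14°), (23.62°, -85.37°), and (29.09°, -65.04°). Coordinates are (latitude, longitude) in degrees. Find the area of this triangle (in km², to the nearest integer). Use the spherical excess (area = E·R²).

1738152 km²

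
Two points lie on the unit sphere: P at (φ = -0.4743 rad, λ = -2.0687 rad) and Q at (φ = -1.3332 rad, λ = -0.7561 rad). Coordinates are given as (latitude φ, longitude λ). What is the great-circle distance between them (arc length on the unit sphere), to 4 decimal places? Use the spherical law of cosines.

1.0503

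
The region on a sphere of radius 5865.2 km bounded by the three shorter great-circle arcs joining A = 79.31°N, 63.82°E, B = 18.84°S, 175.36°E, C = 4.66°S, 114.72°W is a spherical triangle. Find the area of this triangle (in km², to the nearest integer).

60726748 km²

Side lengths (central angles): a = 1.2131, b = 1.8386, c = 1.9625 rad; semiperimeter s = 2.5071.
By l'Huilier's theorem, tan(E/4) = √[tan(s/2) tan((s−a)/2) tan((s−b)/2) tan((s−c)/2)], giving spherical excess E = 1.7653 rad.
Area = E·R² = 1.7653 × (5865.2)² ≈ 60726748 km².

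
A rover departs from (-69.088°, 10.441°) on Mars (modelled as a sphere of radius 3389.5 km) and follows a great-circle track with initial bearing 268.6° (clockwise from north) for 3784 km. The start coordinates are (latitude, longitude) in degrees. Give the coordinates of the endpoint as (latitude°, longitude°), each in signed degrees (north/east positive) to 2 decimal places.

-24.70°, -70.94°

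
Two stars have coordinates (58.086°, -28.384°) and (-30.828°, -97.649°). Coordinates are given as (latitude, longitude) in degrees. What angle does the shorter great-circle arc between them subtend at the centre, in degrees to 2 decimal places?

105.92°

In radians: φ₁ = 1.0138, φ₂ = -0.5381, Δλ = -69.265° = -1.2089 rad.
Haversine: a = sin²(Δφ/2) + cos φ₁ cos φ₂ sin²(Δλ/2) = 0.4905 + (0.5286)(0.8587)(0.3230) = 0.63714.
Central angle c = 2·arcsin(√a) = 1.84864 rad.
So the angular separation is 105.92°.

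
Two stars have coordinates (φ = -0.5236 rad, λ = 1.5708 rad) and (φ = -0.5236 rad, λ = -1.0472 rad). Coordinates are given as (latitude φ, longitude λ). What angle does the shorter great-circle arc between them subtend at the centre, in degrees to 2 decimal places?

113.55°

Let φ₁ = -0.5236 rad, φ₂ = -0.5236 rad, and Δλ = -2.6180 rad.
cos c = sin φ₁ sin φ₂ + cos φ₁ cos φ₂ cos Δλ = (-0.5000)(-0.5000) + (0.8660)(0.8660)(-0.8660) = -0.39952,
so c = arccos(-0.39952) = 1.98179 rad.
So the angular separation is 113.55°.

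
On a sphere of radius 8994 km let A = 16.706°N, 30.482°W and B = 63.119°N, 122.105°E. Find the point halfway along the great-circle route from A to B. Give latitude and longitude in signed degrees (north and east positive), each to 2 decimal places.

63.26°, -9.97°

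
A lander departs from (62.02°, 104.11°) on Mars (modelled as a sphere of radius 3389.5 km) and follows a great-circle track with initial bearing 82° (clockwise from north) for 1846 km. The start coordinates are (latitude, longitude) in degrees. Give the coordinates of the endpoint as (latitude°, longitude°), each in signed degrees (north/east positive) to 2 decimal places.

52.11°, 160.76°

Angular distance δ = d/R = 1846/3389.5 = 0.54462 rad; initial bearing θ = 1.4312 rad.
sin φ₂ = sin φ₁ cos δ + cos φ₁ sin δ cos θ = (0.8831)(0.8553) + (0.4692)(0.5181)(0.1392) = 0.7892, so φ₂ = 52.11°.
Δλ = atan2(sin θ sin δ cos φ₁, cos δ − sin φ₁ sin φ₂) = atan2(0.2407, 0.1584) = 56.654°.
λ₂ = 104.110° + 56.654° = 160.76°.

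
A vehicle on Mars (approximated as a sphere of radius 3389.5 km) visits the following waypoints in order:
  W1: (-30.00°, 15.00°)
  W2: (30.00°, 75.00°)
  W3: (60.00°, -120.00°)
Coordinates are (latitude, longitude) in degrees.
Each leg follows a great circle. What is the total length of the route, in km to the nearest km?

10174 km

Leg W1→W2: central angle 1.4455 rad, distance 4899.4 km.
Leg W2→W3: central angle 1.5560 rad, distance 5274.2 km.
Total: 4899.4 + 5274.2 ≈ 10174 km.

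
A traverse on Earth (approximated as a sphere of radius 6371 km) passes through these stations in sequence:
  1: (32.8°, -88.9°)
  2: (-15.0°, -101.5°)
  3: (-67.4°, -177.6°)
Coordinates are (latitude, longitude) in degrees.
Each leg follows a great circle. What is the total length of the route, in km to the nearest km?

13359 km

Leg 1→2: central angle 0.8604 rad, distance 5481.3 km.
Leg 2→3: central angle 1.2365 rad, distance 7877.7 km.
Total: 5481.3 + 7877.7 ≈ 13359 km.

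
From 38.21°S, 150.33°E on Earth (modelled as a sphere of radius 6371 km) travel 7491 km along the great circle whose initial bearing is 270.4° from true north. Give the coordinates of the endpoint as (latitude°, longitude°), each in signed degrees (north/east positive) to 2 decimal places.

Angular distance δ = d/R = 7491/6371 = 1.17580 rad; initial bearing θ = 4.7194 rad.
sin φ₂ = sin φ₁ cos δ + cos φ₁ sin δ cos θ = (-0.6185)(0.3848) + (0.7857)(0.9230)(0.0070) = -0.2330, so φ₂ = -13.47°.
Δλ = atan2(sin θ sin δ cos φ₁, cos δ − sin φ₁ sin φ₂) = atan2(-0.7252, 0.2407) = -71.638°.
λ₂ = 150.330° − 71.638° = 78.69°.

-13.47°, 78.69°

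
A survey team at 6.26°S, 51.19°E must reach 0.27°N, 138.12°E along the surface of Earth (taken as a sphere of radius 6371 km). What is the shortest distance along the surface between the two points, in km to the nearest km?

Let φ₁ = -0.1093 rad, φ₂ = 0.0047 rad, and Δλ = 1.5172 rad.
cos c = sin φ₁ sin φ₂ + cos φ₁ cos φ₂ cos Δλ = (-0.1090)(0.0047) + (0.9940)(1.0000)(0.0536) = 0.05272,
so c = arccos(0.05272) = 1.51805 rad.
Distance = R·c = 6371 × 1.5180 ≈ 9671 km.

9671 km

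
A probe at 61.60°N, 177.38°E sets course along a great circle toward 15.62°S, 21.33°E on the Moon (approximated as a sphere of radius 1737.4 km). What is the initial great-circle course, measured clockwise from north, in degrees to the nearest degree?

Δλ = -156.050° = -2.7236 rad.
y = sin Δλ · cos φ₂ = (-0.4059)(0.9631) = -0.3909
x = cos φ₁ sin φ₂ − sin φ₁ cos φ₂ cos Δλ = (0.4756)(-0.2693) − (0.8796)(0.9631)(-0.9139) = 0.6462
θ = atan2(y, x) = -31.18°; adding 360° gives 329°.

329°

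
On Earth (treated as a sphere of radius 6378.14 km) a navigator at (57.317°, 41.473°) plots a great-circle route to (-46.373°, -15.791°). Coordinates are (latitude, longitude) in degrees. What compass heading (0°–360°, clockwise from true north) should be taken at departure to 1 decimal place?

219.5°

Δλ = -57.264° = -0.9994 rad.
y = sin Δλ · cos φ₂ = (-0.8412)(0.6900) = -0.5804
x = cos φ₁ sin φ₂ − sin φ₁ cos φ₂ cos Δλ = (0.5400)(-0.7238) − (0.8417)(0.6900)(0.5408) = -0.7049
θ = atan2(y, x) = -140.53°; adding 360° gives 219.5°.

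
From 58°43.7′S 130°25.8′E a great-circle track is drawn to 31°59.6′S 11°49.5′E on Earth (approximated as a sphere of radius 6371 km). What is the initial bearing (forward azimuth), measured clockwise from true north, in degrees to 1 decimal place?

With φ₁ = -1.0250, φ₂ = -0.5584, Δλ = -2.0700 rad, the forward-azimuth formula gives
θ = atan2( sin Δλ cos φ₂ , cos φ₁ sin φ₂ − sin φ₁ cos φ₂ cos Δλ ) = atan2(-0.7446, -0.6221) = -129.88°.
Adding 360° brings this into [0°, 360°): 230.1°.

230.1°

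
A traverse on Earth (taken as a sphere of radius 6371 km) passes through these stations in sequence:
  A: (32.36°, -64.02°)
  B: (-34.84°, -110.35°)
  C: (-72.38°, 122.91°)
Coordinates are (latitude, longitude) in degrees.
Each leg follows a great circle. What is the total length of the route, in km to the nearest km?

16315 km

Leg A→B: central angle 1.3970 rad, distance 8900.1 km.
Leg B→C: central angle 1.1638 rad, distance 7414.5 km.
Total: 8900.1 + 7414.5 ≈ 16315 km.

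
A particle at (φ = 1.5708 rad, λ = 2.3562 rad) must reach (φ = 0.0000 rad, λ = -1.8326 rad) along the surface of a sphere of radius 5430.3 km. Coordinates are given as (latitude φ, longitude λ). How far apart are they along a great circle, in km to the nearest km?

8530 km

In radians: φ₁ = 1.5708, φ₂ = 0.0000, Δλ = 119.999° = 2.0944 rad.
cos c = sin φ₁ sin φ₂ + cos φ₁ cos φ₂ cos Δλ = (1.0000)(0.0000) + (-0.0000)(1.0000)(-0.5000) = 0.00000,
so c = arccos(0.00000) = 1.57079 rad.
Distance = R·c = 5430.3 × 1.5708 ≈ 8530 km.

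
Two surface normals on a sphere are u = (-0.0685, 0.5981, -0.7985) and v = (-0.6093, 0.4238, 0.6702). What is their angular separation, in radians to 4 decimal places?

1.8131 rad

u·v = -0.2399; |u| = 1.0000, |v| = 1.0000.
cos θ = (u·v)/(|u||v|) = -0.2399, so θ = 1.8131 rad.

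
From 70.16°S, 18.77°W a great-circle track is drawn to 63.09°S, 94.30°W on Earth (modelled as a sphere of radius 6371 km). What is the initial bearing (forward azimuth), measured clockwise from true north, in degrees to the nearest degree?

Δλ = -75.530° = -1.3182 rad.
y = sin Δλ · cos φ₂ = (-0.9683)(0.4526) = -0.4382
x = cos φ₁ sin φ₂ − sin φ₁ cos φ₂ cos Δλ = (0.3394)(-0.8917) − (-0.9406)(0.4526)(0.2499) = -0.1963
θ = atan2(y, x) = -114.13°; adding 360° gives 246°.

246°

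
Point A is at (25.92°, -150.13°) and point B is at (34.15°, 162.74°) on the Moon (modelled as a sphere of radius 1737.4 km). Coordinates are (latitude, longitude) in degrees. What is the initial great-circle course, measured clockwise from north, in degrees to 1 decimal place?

293.1°

Δλ = -47.130° = -0.8226 rad.
y = sin Δλ · cos φ₂ = (-0.7329)(0.8276) = -0.6065
x = cos φ₁ sin φ₂ − sin φ₁ cos φ₂ cos Δλ = (0.8994)(0.5614) − (0.4371)(0.8276)(0.6803) = 0.2588
θ = atan2(y, x) = -66.89°; adding 360° gives 293.1°.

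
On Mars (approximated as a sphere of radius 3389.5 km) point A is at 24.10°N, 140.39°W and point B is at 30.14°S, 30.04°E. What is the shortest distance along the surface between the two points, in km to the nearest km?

10031 km

In radians: φ₁ = 0.4206, φ₂ = -0.5260, Δλ = 170.430° = 2.9746 rad.
cos c = sin φ₁ sin φ₂ + cos φ₁ cos φ₂ cos Δλ = (0.4083)(-0.5021) + (0.9128)(0.8648)(-0.9861) = -0.98346,
so c = arccos(-0.98346) = 2.95948 rad.
Distance = R·c = 3389.5 × 2.9595 ≈ 10031 km.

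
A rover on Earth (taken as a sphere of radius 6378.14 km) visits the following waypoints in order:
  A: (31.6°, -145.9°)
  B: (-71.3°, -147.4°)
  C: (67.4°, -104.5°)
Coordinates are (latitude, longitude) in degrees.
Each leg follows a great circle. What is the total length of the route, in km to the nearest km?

27224 km

Leg A→B: central angle 1.7960 rad, distance 11455.4 km.
Leg B→C: central angle 2.4722 rad, distance 15768.2 km.
Total: 11455.4 + 15768.2 ≈ 27224 km.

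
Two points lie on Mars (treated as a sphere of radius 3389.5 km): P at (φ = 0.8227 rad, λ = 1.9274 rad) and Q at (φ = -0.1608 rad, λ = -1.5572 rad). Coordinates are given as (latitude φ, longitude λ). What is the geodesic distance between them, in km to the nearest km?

8197 km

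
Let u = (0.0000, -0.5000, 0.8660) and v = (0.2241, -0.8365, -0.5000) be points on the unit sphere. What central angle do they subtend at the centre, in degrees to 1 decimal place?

u·v = -0.0147; |u| = 1.0000, |v| = 1.0000.
cos θ = (u·v)/(|u||v|) = -0.0148, so θ = 90.8°.

90.8°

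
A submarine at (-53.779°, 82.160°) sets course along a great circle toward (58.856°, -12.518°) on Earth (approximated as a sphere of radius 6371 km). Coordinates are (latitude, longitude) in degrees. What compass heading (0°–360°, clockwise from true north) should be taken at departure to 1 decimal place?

312.5°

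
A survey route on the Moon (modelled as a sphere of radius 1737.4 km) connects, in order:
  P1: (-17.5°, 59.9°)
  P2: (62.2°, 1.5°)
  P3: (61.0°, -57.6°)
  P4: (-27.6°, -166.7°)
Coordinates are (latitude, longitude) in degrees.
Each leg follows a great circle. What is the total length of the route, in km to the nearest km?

7342 km

Leg P1→P2: central angle 1.6037 rad, distance 2786.3 km.
Leg P2→P3: central angle 0.4739 rad, distance 823.4 km.
Leg P3→P4: central angle 2.1481 rad, distance 3732.2 km.
Total: 2786.3 + 823.4 + 3732.2 ≈ 7342 km.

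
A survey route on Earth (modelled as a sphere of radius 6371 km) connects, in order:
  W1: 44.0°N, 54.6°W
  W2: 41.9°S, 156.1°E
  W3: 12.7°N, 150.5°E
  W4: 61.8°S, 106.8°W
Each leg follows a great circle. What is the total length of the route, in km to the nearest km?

Leg W1→W2: central angle 2.7500 rad, distance 17520.1 km.
Leg W2→W3: central angle 0.9572 rad, distance 6098.3 km.
Leg W3→W4: central angle 1.8704 rad, distance 11916.0 km.
Total: 17520.1 + 6098.3 + 11916.0 ≈ 35534 km.

35534 km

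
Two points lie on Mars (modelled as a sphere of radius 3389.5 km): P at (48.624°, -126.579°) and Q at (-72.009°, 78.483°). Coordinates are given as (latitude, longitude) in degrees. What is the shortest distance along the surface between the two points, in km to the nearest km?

Let φ₁ = 0.8486 rad, φ₂ = -1.2568 rad, and Δλ = -2.7042 rad.
cos c = sin φ₁ sin φ₂ + cos φ₁ cos φ₂ cos Δλ = (0.7504)(-0.9511) + (0.6610)(0.3089)(-0.9058) = -0.89864,
so c = arccos(-0.89864) = 2.68745 rad.
Distance = R·c = 3389.5 × 2.6874 ≈ 9109 km.

9109 km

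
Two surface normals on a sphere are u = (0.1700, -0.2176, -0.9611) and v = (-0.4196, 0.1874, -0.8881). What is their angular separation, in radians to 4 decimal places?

u·v = 0.7414; |u| = 1.0000, |v| = 1.0000.
cos θ = (u·v)/(|u||v|) = 0.7415, so θ = 0.7355 rad.

0.7355 rad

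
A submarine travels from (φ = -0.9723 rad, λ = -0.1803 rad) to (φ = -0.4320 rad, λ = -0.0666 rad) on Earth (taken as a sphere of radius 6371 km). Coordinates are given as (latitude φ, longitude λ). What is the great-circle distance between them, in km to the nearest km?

Let φ₁ = -0.9723 rad, φ₂ = -0.4320 rad, and Δλ = 0.1137 rad.
cos c = sin φ₁ sin φ₂ + cos φ₁ cos φ₂ cos Δλ = (-0.8262)(-0.4187) + (0.5634)(0.9081)(0.9935) = 0.85425,
so c = arccos(0.85425) = 0.54669 rad.
Distance = R·c = 6371 × 0.5467 ≈ 3483 km.

3483 km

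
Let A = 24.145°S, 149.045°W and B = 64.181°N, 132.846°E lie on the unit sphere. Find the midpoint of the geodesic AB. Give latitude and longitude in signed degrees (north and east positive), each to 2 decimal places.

24.27°, -172.08°

The central angle between A and B is δ = 1.8612 rad.
With f = 0.5, the slerp weights are sin((1−f)δ)/sin δ = 0.8370 and sin(fδ)/sin δ = 0.8370.
Weighted sum of the unit vectors: (0.8370)·(-0.7825,-0.4694,-0.4090) + (0.8370)·(-0.2962,0.3193,0.9002) = (-0.9029, -0.1256, 0.4111).
Converting back: φ = atan2(z, √(x²+y²)) = 24.27°, λ = atan2(y, x) = -172.08°.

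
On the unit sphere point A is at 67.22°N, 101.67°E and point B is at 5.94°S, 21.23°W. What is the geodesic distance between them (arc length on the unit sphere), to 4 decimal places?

In radians: φ₁ = 1.1732, φ₂ = -0.1037, Δλ = -122.900° = -2.1450 rad.
cos c = sin φ₁ sin φ₂ + cos φ₁ cos φ₂ cos Δλ = (0.9220)(-0.1035) + (0.3872)(0.9946)(-0.5432) = -0.30460,
so c = arccos(-0.30460) = 1.88031 rad.
On the unit sphere the arc length equals the central angle: 1.8803.

1.8803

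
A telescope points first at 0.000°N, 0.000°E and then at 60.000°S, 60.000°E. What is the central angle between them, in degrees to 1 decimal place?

With latitudes φ₁ = 0.000°, φ₂ = -60.000° and longitude difference Δλ = 60.000°:
cos c = sin φ₁ sin φ₂ + cos φ₁ cos φ₂ cos Δλ = (0.0000)(-0.8660) + (1.0000)(0.5000)(0.5000) = 0.25000,
so c = arccos(0.25000) = 1.31812 rad.
So the angular separation is 75.5°.

75.5°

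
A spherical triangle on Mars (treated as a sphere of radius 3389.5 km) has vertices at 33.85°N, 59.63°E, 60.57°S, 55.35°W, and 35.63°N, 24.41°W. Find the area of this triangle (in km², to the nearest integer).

20114895 km²

Side lengths (central angles): a = 1.7364, b = 1.1652, c = 2.2883 rad; semiperimeter s = 2.5949.
By l'Huilier's theorem, tan(E/4) = √[tan(s/2) tan((s−a)/2) tan((s−b)/2) tan((s−c)/2)], giving spherical excess E = 1.7508 rad.
Area = E·R² = 1.7508 × (3389.5)² ≈ 20114895 km².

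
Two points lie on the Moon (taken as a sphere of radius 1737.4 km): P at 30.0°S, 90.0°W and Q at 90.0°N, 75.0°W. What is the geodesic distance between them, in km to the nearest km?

With latitudes φ₁ = -30.000°, φ₂ = 90.000° and longitude difference Δλ = 15.000°:
cos c = sin φ₁ sin φ₂ + cos φ₁ cos φ₂ cos Δλ = (-0.5000)(1.0000) + (0.8660)(0.0000)(0.9659) = -0.50000,
so c = arccos(-0.50000) = 2.09440 rad.
Distance = R·c = 1737.4 × 2.0944 ≈ 3639 km.

3639 km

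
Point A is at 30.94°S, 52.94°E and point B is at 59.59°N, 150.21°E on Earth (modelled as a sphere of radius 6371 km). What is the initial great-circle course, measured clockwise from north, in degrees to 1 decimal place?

With φ₁ = -0.5400, φ₂ = 1.0400, Δλ = 1.6977 rad, the forward-azimuth formula gives
θ = atan2( sin Δλ cos φ₂ , cos φ₁ sin φ₂ − sin φ₁ cos φ₂ cos Δλ ) = atan2(0.5021, 0.7068) = 35.39°.
So the initial bearing is 35.4°.

35.4°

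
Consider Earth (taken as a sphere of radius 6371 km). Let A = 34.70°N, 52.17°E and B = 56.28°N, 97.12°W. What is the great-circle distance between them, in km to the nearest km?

9490 km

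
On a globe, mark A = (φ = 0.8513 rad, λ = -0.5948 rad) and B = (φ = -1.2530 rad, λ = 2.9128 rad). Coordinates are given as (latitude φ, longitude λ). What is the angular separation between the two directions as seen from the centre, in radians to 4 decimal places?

In radians: φ₁ = 0.8513, φ₂ = -1.2530, Δλ = -159.029° = -2.7756 rad.
cos c = sin φ₁ sin φ₂ + cos φ₁ cos φ₂ cos Δλ = (0.7521)(-0.9499) + (0.6590)(0.3125)(-0.9338) = -0.90676,
so c = arccos(-0.90676) = 2.70633 rad.
So the angular separation is 2.7063 rad.

2.7063 rad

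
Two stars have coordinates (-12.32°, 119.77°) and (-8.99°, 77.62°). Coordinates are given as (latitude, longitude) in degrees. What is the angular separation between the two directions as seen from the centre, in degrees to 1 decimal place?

Let φ₁ = -0.2150 rad, φ₂ = -0.1569 rad, and Δλ = -0.7357 rad.
cos c = sin φ₁ sin φ₂ + cos φ₁ cos φ₂ cos Δλ = (-0.2134)(-0.1563) + (0.9770)(0.9877)(0.7414) = 0.74876,
so c = arccos(0.74876) = 0.72461 rad.
So the angular separation is 41.5°.

41.5°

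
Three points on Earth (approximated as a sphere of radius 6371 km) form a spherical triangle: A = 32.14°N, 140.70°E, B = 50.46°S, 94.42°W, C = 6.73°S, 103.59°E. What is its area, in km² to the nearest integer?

Side lengths (central angles): a = 2.1070, b = 0.9169, c = 2.3725 rad; semiperimeter s = 2.6982.
By l'Huilier's theorem, tan(E/4) = √[tan(s/2) tan((s−a)/2) tan((s−b)/2) tan((s−c)/2)], giving spherical excess E = 1.9302 rad.
Area = E·R² = 1.9302 × (6371)² ≈ 78346734 km².

78346734 km²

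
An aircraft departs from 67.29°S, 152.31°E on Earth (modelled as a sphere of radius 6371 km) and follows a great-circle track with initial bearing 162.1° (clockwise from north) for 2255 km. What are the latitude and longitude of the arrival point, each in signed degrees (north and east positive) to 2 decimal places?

Angular distance δ = d/R = 2255/6371 = 0.35395 rad; initial bearing θ = 2.8292 rad.
sin φ₂ = sin φ₁ cos δ + cos φ₁ sin δ cos θ = (-0.9225)(0.9380) + (0.3861)(0.3466)(-0.9516) = -0.9926, so φ₂ = -83.04°.
Δλ = atan2(sin θ sin δ cos φ₁, cos δ − sin φ₁ sin φ₂) = atan2(0.0411, 0.0223) = 61.484°.
λ₂ = 152.310° + 61.484° = 213.79° → -146.21° after wrapping to (−180°, 180°].

-83.04°, -146.21°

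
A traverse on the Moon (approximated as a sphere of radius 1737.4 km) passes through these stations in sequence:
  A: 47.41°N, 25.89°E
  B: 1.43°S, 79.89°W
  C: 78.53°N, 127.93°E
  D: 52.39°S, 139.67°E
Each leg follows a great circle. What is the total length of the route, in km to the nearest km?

10138 km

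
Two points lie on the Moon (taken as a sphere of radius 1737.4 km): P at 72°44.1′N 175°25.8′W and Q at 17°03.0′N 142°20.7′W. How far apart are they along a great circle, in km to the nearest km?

1784 km

In radians: φ₁ = 1.2695, φ₂ = 0.2976, Δλ = 33.085° = 0.5774 rad.
cos c = sin φ₁ sin φ₂ + cos φ₁ cos φ₂ cos Δλ = (0.9549)(0.2932) + (0.2968)(0.9560)(0.8379) = 0.51774,
so c = arccos(0.51774) = 1.02659 rad.
Distance = R·c = 1737.4 × 1.0266 ≈ 1784 km.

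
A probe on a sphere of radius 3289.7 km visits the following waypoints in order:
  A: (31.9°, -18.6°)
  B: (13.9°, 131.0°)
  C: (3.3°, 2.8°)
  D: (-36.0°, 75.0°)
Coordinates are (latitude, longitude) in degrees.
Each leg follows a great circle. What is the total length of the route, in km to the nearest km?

18905 km

Leg A→B: central angle 2.1943 rad, distance 7218.5 km.
Leg B→C: central angle 2.1963 rad, distance 7225.0 km.
Leg C→D: central angle 1.3561 rad, distance 4461.1 km.
Total: 7218.5 + 7225.0 + 4461.1 ≈ 18905 km.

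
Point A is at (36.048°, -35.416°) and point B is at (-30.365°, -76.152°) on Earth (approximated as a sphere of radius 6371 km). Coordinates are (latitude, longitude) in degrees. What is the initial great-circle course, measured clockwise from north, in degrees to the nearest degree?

Δλ = -40.736° = -0.7110 rad.
y = sin Δλ · cos φ₂ = (-0.6526)(0.8628) = -0.5631
x = cos φ₁ sin φ₂ − sin φ₁ cos φ₂ cos Δλ = (0.8085)(-0.5055) − (0.5885)(0.8628)(0.7577) = -0.7934
θ = atan2(y, x) = -144.64°; adding 360° gives 215°.

215°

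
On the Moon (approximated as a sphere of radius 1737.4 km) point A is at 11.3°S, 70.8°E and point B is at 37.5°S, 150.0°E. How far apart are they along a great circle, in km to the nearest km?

With latitudes φ₁ = -11.300°, φ₂ = -37.500° and longitude difference Δλ = 79.200°:
cos c = sin φ₁ sin φ₂ + cos φ₁ cos φ₂ cos Δλ = (-0.1959)(-0.6088) + (0.9806)(0.7934)(0.1874) = 0.26506,
so c = arccos(0.26506) = 1.30253 rad.
Distance = R·c = 1737.4 × 1.3025 ≈ 2263 km.

2263 km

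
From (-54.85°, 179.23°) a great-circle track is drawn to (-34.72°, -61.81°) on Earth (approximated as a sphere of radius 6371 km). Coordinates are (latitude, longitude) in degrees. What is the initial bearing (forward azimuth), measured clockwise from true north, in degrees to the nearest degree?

132°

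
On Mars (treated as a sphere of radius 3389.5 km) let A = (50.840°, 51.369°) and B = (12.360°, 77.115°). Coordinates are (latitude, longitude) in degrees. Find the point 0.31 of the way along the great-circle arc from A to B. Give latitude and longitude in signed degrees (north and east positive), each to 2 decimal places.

The central angle between A and B is δ = 0.7647 rad.
With f = 0.31, the slerp weights are sin((1−f)δ)/sin δ = 0.7273 and sin(fδ)/sin δ = 0.3392.
Weighted sum of the unit vectors: (0.7273)·(0.3942,0.4933,0.7754) + (0.3392)·(0.2178,0.9522,0.2141) = (0.3606, 0.6818, 0.6365).
Converting back: φ = atan2(z, √(x²+y²)) = 39.53°, λ = atan2(y, x) = 62.12°.

39.53°, 62.12°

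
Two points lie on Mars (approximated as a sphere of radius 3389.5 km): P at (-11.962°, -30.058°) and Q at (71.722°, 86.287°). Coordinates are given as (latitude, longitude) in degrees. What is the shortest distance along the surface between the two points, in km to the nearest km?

Let φ₁ = -0.2088 rad, φ₂ = 1.2518 rad, and Δλ = 2.0306 rad.
cos c = sin φ₁ sin φ₂ + cos φ₁ cos φ₂ cos Δλ = (-0.2073)(0.9495) + (0.9783)(0.3136)(-0.4438) = -0.33296,
so c = arccos(-0.33296) = 1.91024 rad.
Distance = R·c = 3389.5 × 1.9102 ≈ 6475 km.

6475 km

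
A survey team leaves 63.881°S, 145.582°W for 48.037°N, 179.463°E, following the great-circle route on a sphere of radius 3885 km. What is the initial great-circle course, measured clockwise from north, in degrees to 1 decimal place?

334.9°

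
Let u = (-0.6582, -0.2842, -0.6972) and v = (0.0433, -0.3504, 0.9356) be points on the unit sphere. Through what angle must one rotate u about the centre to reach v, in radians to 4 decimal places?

u·v = -0.5812; |u| = 1.0000, |v| = 1.0000.
cos θ = (u·v)/(|u||v|) = -0.5812, so θ = 2.1910 rad.

2.1910 rad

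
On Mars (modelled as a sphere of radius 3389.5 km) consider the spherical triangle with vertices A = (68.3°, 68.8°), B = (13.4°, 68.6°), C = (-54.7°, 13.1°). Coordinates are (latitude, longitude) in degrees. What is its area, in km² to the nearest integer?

Side lengths (central angles): a = 1.4412, b = 2.2626, c = 0.9582 rad; semiperimeter s = 2.3310.
By l'Huilier's theorem, tan(E/4) = √[tan(s/2) tan((s−a)/2) tan((s−b)/2) tan((s−c)/2)], giving spherical excess E = 0.6988 rad.
Area = E·R² = 0.6988 × (3389.5)² ≈ 8027859 km².

8027859 km²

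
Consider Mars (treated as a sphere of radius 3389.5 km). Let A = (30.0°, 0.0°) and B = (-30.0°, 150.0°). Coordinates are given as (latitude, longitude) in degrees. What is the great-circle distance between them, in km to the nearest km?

9116 km

With latitudes φ₁ = 30.000°, φ₂ = -30.000° and longitude difference Δλ = 150.000°:
cos c = sin φ₁ sin φ₂ + cos φ₁ cos φ₂ cos Δλ = (0.5000)(-0.5000) + (0.8660)(0.8660)(-0.8660) = -0.89952,
so c = arccos(-0.89952) = 2.68946 rad.
Distance = R·c = 3389.5 × 2.6895 ≈ 9116 km.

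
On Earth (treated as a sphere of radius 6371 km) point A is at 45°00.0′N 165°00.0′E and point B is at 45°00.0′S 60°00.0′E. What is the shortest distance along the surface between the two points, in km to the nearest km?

14345 km

Let φ₁ = 0.7854 rad, φ₂ = -0.7854 rad, and Δλ = -1.8326 rad.
cos c = sin φ₁ sin φ₂ + cos φ₁ cos φ₂ cos Δλ = (0.7071)(-0.7071) + (0.7071)(0.7071)(-0.2588) = -0.62941,
so c = arccos(-0.62941) = 2.25159 rad.
Distance = R·c = 6371 × 2.2516 ≈ 14345 km.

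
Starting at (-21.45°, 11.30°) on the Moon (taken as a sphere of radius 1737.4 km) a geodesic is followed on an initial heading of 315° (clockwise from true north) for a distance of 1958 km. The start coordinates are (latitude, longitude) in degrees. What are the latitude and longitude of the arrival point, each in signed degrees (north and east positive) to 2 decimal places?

25.93°, -33.94°

Angular distance δ = d/R = 1958/1737.4 = 1.12697 rad; initial bearing θ = 5.4978 rad.
sin φ₂ = sin φ₁ cos δ + cos φ₁ sin δ cos θ = (-0.3657)(0.4294) + (0.9307)(0.9031)(0.7071) = 0.4373, so φ₂ = 25.93°.
Δλ = atan2(sin θ sin δ cos φ₁, cos δ − sin φ₁ sin φ₂) = atan2(-0.5944, 0.5893) = -45.244°.
λ₂ = 11.300° − 45.244° = -33.94°.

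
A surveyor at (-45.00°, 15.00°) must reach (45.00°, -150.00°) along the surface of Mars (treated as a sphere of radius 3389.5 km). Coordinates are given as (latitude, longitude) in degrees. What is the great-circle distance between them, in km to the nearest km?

10022 km

Let φ₁ = -0.7854 rad, φ₂ = 0.7854 rad, and Δλ = -2.8798 rad.
cos c = sin φ₁ sin φ₂ + cos φ₁ cos φ₂ cos Δλ = (-0.7071)(0.7071) + (0.7071)(0.7071)(-0.9659) = -0.98296,
so c = arccos(-0.98296) = 2.95674 rad.
Distance = R·c = 3389.5 × 2.9567 ≈ 10022 km.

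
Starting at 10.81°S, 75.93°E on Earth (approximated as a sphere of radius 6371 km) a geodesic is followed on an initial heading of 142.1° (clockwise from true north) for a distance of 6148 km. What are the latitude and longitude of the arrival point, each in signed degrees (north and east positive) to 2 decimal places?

-48.07°, 125.01°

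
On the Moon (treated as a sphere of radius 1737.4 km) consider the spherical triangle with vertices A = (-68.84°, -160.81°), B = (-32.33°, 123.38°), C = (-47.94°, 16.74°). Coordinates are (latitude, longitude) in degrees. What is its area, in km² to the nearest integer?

1888849 km²

Side lengths (central angles): a = 1.3336, b = 1.1031, c = 0.9600 rad; semiperimeter s = 1.6984.
By l'Huilier's theorem, tan(E/4) = √[tan(s/2) tan((s−a)/2) tan((s−b)/2) tan((s−c)/2)], giving spherical excess E = 0.6257 rad.
Area = E·R² = 0.6257 × (1737.4)² ≈ 1888849 km².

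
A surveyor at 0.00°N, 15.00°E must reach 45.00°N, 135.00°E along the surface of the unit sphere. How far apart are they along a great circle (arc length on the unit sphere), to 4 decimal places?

In radians: φ₁ = 0.0000, φ₂ = 0.7854, Δλ = 120.000° = 2.0944 rad.
cos c = sin φ₁ sin φ₂ + cos φ₁ cos φ₂ cos Δλ = (0.0000)(0.7071) + (1.0000)(0.7071)(-0.5000) = -0.35355,
so c = arccos(-0.35355) = 1.93216 rad.
On the unit sphere the arc length equals the central angle: 1.9322.

1.9322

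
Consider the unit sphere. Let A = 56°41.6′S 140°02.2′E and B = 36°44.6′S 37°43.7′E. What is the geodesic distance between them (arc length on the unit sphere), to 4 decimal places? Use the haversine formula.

1.1525

Let φ₁ = -0.9895 rad, φ₂ = -0.6413 rad, and Δλ = -1.7856 rad.
Haversine: a = sin²(Δφ/2) + cos φ₁ cos φ₂ sin²(Δλ/2) = 0.0300 + (0.5491)(0.8013)(0.6066) = 0.29692.
Central angle c = 2·arcsin(√a) = 1.15254 rad.
On the unit sphere the arc length equals the central angle: 1.1525.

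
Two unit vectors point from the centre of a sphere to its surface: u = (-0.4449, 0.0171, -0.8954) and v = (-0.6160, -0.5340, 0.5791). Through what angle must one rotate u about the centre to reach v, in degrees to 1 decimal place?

u·v = -0.2536; |u| = 1.0000, |v| = 1.0000.
cos θ = (u·v)/(|u||v|) = -0.2536, so θ = 104.7°.

104.7°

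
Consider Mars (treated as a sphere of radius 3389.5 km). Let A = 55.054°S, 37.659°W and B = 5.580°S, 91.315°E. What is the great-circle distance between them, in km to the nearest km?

6282 km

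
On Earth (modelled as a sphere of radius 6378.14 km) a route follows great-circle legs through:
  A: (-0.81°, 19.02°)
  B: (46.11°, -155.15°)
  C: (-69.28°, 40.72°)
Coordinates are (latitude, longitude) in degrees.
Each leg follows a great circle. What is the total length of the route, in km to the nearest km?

Leg A→B: central angle 2.3459 rad, distance 14962.6 km.
Leg B→C: central angle 2.7141 rad, distance 17310.7 km.
Total: 14962.6 + 17310.7 ≈ 32273 km.

32273 km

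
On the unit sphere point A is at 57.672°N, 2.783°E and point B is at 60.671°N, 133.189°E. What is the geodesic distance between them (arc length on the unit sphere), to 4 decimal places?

In radians: φ₁ = 1.0066, φ₂ = 1.0589, Δλ = 130.406° = 2.2760 rad.
Haversine: a = sin²(Δφ/2) + cos φ₁ cos φ₂ sin²(Δλ/2) = 0.0007 + (0.5348)(0.4898)(0.8241) = 0.21655.
Central angle c = 2·arcsin(√a) = 0.96806 rad.
On the unit sphere the arc length equals the central angle: 0.9681.

0.9681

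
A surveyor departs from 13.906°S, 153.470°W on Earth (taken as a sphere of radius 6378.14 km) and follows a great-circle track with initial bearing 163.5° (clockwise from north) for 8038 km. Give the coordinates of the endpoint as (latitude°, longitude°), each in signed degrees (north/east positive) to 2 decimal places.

-73.67°, -79.41°

Angular distance δ = d/R = 8038/6378.14 = 1.26024 rad; initial bearing θ = 2.8536 rad.
sin φ₂ = sin φ₁ cos δ + cos φ₁ sin δ cos θ = (-0.2403)(0.3056) + (0.9707)(0.9522)(-0.9588) = -0.9596, so φ₂ = -73.67°.
Δλ = atan2(sin θ sin δ cos φ₁, cos δ − sin φ₁ sin φ₂) = atan2(0.2625, 0.0750) = 74.063°.
λ₂ = -153.470° + 74.063° = -79.41°.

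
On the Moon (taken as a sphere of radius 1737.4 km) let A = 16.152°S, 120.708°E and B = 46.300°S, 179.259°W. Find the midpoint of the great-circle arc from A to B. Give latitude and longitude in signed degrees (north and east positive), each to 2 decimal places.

Central angle δ = 1.0091 rad. Interpolating on the sphere with fraction f = 0.5:
P = [sin((1−f)δ)·A + sin(fδ)·B] / sin δ = 0.5712·A + 0.5712·B in Cartesian coordinates,
giving P = (-0.6747, 0.4666, -0.5718), i.e. latitude -34.88°, longitude 145.34°.

-34.88°, 145.34°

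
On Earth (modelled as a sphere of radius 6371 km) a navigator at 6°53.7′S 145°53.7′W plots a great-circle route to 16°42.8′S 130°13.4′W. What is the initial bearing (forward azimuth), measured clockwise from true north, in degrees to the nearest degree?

124°

With φ₁ = -0.1203, φ₂ = -0.2917, Δλ = 0.2735 rad, the forward-azimuth formula gives
θ = atan2( sin Δλ cos φ₂ , cos φ₁ sin φ₂ − sin φ₁ cos φ₂ cos Δλ ) = atan2(0.2587, -0.1748) = 124.04°.
So the initial bearing is 124°.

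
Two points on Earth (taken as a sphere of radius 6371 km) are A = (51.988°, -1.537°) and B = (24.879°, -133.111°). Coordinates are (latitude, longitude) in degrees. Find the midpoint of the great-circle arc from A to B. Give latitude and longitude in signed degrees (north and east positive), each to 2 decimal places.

The central angle between A and B is δ = 1.6101 rad.
With f = 0.5, the slerp weights are sin((1−f)δ)/sin δ = 0.7214 and sin(fδ)/sin δ = 0.7214.
Weighted sum of the unit vectors: (0.7214)·(0.6156,-0.0165,0.7879) + (0.7214)·(-0.6200,-0.6623,0.4207) = (-0.0032, -0.4897, 0.8719).
Converting back: φ = atan2(z, √(x²+y²)) = 60.68°, λ = atan2(y, x) = -90.37°.

60.68°, -90.37°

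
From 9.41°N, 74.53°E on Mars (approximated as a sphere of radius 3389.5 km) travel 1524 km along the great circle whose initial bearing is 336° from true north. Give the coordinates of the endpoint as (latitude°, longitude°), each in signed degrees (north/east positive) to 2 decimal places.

32.61°, 62.42°

Angular distance δ = d/R = 1524/3389.5 = 0.44962 rad; initial bearing θ = 5.8643 rad.
sin φ₂ = sin φ₁ cos δ + cos φ₁ sin δ cos θ = (0.1635)(0.9006) + (0.9865)(0.4346)(0.9135) = 0.5390, so φ₂ = 32.61°.
Δλ = atan2(sin θ sin δ cos φ₁, cos δ − sin φ₁ sin φ₂) = atan2(-0.1744, 0.8125) = -12.115°.
λ₂ = 74.530° − 12.115° = 62.42°.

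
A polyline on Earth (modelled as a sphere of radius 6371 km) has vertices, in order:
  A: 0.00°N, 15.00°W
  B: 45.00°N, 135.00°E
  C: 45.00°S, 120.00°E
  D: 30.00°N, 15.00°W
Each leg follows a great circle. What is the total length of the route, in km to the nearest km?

Leg A→B: central angle 2.2299 rad, distance 14206.4 km.
Leg B→C: central angle 1.5878 rad, distance 10116.1 km.
Leg C→D: central angle 2.4760 rad, distance 15774.8 km.
Total: 14206.4 + 10116.1 + 15774.8 ≈ 40097 km.

40097 km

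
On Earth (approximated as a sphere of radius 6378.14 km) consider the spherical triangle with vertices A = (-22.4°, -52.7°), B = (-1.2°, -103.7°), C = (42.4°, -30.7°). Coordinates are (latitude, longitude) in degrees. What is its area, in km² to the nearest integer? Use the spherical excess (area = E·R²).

27039191 km²

Side lengths (central angles): a = 1.3677, b = 1.1853, c = 0.9401 rad; semiperimeter s = 1.7465.
By l'Huilier's theorem, tan(E/4) = √[tan(s/2) tan((s−a)/2) tan((s−b)/2) tan((s−c)/2)], giving spherical excess E = 0.6647 rad.
Area = E·R² = 0.6647 × (6378.14)² ≈ 27039191 km².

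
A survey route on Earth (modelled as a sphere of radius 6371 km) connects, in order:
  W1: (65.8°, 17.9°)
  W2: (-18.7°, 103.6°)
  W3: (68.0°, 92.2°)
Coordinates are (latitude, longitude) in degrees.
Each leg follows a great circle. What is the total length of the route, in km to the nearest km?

21390 km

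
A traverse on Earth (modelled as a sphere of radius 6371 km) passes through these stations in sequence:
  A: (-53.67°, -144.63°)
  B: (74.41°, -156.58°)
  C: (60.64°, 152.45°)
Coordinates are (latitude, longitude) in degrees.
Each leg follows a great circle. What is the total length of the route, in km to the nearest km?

Leg A→B: central angle 2.2398 rad, distance 14269.8 km.
Leg B→C: central angle 0.3964 rad, distance 2525.3 km.
Total: 14269.8 + 2525.3 ≈ 16795 km.

16795 km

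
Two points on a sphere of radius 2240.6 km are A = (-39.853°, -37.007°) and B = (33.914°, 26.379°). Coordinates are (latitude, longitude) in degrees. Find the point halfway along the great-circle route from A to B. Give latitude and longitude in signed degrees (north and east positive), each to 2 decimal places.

The central angle between A and B is δ = 1.6430 rad.
With f = 0.5, the slerp weights are sin((1−f)δ)/sin δ = 0.7341 and sin(fδ)/sin δ = 0.7341.
Weighted sum of the unit vectors: (0.7341)·(0.6130,-0.4621,-0.6408) + (0.7341)·(0.7435,0.3687,0.5579) = (0.9958, -0.0685, -0.0608).
Converting back: φ = atan2(z, √(x²+y²)) = -3.49°, λ = atan2(y, x) = -3.94°.

-3.49°, -3.94°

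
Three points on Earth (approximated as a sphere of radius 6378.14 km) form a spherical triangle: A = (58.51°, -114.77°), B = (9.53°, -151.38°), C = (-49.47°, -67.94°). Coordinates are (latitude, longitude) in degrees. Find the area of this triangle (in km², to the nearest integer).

Side lengths (central angles): a = 1.6234, b = 1.9997, c = 0.9828 rad; semiperimeter s = 2.3030.
By l'Huilier's theorem, tan(E/4) = √[tan(s/2) tan((s−a)/2) tan((s−b)/2) tan((s−c)/2)], giving spherical excess E = 1.1904 rad.
Area = E·R² = 1.1904 × (6378.14)² ≈ 48424637 km².

48424637 km²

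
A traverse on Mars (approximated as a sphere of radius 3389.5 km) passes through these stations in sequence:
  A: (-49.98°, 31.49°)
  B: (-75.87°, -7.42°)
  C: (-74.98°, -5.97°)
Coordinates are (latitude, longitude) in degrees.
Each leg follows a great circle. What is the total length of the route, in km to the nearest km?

1840 km

Leg A→B: central angle 0.5260 rad, distance 1783.0 km.
Leg B→C: central angle 0.0168 rad, distance 56.9 km.
Total: 1783.0 + 56.9 ≈ 1840 km.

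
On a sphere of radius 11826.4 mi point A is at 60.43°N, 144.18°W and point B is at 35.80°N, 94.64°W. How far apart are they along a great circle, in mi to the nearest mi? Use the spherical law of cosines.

8211 mi

Let φ₁ = 1.0547 rad, φ₂ = 0.6248 rad, and Δλ = 0.8646 rad.
cos c = sin φ₁ sin φ₂ + cos φ₁ cos φ₂ cos Δλ = (0.8698)(0.5850) + (0.4935)(0.8111)(0.6489) = 0.76850,
so c = arccos(0.76850) = 0.69431 rad.
Distance = R·c = 11826.4 × 0.6943 ≈ 8211 mi.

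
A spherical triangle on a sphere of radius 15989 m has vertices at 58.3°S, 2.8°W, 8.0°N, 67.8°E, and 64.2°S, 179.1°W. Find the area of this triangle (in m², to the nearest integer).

275862620 m²

Side lengths (central angles): a = 1.8696, b = 1.0030, c = 1.5163 rad; semiperimeter s = 2.1945.
By l'Huilier's theorem, tan(E/4) = √[tan(s/2) tan((s−a)/2) tan((s−b)/2) tan((s−c)/2)], giving spherical excess E = 1.0791 rad.
Area = E·R² = 1.0791 × (15989)² ≈ 275862620 m².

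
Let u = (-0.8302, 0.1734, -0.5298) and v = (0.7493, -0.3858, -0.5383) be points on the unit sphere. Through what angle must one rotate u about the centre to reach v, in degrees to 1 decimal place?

113.8°

u·v = -0.4038; |u| = 1.0000, |v| = 1.0000.
cos θ = (u·v)/(|u||v|) = -0.4038, so θ = 113.8°.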